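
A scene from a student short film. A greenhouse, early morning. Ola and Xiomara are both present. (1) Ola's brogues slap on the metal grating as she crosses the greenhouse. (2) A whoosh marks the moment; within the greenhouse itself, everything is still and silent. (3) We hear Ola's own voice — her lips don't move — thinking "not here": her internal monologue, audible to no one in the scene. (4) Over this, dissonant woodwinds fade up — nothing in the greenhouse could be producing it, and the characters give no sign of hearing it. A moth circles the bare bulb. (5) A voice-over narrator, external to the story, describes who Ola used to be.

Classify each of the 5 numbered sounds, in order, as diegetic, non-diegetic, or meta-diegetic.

(1) Ola's footsteps are produced in the story world → diegetic.
(2) is non-diegetic: nothing in the scene produces it; it's an accent added for the audience.
Sound (3): internal monologue — inside Ola's mind, not spoken into the scene, so meta-diegetic.
Sound (4): nothing in the greenhouse produces it and the characters don't hear it — pure soundtrack, so non-diegetic.
(5) is non-diegetic: commentary laid over the scene from outside the fiction.

diegetic, non-diegetic, meta-diegetic, non-diegetic, non-diegetic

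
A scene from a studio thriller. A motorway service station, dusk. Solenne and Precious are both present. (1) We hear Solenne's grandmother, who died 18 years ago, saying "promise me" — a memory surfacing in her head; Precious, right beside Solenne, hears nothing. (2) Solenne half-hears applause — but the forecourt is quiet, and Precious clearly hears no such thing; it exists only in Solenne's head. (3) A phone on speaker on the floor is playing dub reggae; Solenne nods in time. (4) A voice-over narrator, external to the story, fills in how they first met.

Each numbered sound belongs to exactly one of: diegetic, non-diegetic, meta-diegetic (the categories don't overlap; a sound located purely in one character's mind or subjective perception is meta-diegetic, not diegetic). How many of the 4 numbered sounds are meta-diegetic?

2

Sound (1): it's Solenne's recollection rendered as sound; the other character can't hear it, so meta-diegetic.
Sound (2): the sound is imagined by Solenne; nothing in the story world is producing it and Precious can't hear it, so meta-diegetic.
(3) the music comes from an on-screen device that Solenne responds to → diegetic.
(4) the narrator exists outside the story world, addressing only the audience → non-diegetic.
So 2 of the 4 are meta-diegetic: (1), (2).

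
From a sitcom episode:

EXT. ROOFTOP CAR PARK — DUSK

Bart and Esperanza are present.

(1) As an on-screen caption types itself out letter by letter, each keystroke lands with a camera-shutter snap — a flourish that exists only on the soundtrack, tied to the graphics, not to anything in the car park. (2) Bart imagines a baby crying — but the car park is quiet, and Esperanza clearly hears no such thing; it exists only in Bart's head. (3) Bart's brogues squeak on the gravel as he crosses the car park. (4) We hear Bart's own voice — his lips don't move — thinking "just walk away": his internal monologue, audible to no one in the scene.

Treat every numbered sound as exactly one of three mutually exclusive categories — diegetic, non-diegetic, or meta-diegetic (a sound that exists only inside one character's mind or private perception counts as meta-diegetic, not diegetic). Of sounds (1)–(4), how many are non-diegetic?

1

Sound (1): sound married to a title/caption — outside the diegesis by definition, so non-diegetic.
(2) Bart alone 'hears' it — an imagined sound, not present in the space → meta-diegetic.
(3) is diegetic: Bart's footsteps are produced in the story world.
Sound (4): internal monologue — inside Bart's mind, not spoken into the scene, so meta-diegetic.
Non-diegetic: (1) — that's 1.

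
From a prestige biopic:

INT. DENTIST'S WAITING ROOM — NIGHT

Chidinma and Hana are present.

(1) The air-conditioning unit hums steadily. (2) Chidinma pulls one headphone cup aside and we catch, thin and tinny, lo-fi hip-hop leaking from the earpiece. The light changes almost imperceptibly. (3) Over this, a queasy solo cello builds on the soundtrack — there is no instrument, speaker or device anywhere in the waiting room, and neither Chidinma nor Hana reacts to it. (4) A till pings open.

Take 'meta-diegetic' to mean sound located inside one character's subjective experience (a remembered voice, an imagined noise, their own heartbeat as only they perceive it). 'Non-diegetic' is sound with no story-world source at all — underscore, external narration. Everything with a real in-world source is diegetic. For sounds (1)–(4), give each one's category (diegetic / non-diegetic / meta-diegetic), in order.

diegetic, diegetic, non-diegetic, diegetic

(1) the air-conditioning unit is part of the location's real environment → diegetic.
(2) is diegetic: the headphones are an on-screen source.
(3) is non-diegetic: nothing in the waiting room produces it and the characters don't hear it — pure soundtrack.
(4) is diegetic: a till is a real object/event in the scene's world.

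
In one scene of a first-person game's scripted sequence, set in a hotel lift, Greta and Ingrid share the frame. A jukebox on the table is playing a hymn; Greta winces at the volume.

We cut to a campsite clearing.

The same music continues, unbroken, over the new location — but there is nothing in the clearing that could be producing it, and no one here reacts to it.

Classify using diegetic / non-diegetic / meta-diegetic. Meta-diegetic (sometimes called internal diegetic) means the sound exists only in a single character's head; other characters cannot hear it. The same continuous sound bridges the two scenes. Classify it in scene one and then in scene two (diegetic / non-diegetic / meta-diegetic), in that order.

diegetic, non-diegetic

Scene one: a jukebox is an on-screen source and Greta reacts to it → diegetic.
Scene two: there is no source in the clearing and no one hears it — it's now underscore → non-diegetic.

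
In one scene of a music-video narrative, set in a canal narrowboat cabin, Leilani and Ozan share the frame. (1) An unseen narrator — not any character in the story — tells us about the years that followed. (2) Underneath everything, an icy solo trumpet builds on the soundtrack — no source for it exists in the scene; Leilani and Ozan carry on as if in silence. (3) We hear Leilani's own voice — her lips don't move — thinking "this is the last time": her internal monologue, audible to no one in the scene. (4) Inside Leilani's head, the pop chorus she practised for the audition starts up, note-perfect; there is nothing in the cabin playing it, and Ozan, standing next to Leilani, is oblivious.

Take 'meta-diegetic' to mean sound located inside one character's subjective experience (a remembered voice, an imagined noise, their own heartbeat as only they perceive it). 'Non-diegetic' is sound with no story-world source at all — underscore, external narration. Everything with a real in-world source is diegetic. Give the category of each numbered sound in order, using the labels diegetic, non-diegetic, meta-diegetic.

(1) is non-diegetic: external voice-over — not a character, not heard by anyone in the scene.
(2) score with no on-screen or off-screen source; it exists for the audience alone → non-diegetic.
(3) Leilani's thought-voice: a private mental sound no other character can hear → meta-diegetic.
(4) is meta-diegetic: the music is a memory playing inside Leilani's mind alone; no real-world source, Ozan can't hear it.

non-diegetic, non-diegetic, meta-diegetic, meta-diegetic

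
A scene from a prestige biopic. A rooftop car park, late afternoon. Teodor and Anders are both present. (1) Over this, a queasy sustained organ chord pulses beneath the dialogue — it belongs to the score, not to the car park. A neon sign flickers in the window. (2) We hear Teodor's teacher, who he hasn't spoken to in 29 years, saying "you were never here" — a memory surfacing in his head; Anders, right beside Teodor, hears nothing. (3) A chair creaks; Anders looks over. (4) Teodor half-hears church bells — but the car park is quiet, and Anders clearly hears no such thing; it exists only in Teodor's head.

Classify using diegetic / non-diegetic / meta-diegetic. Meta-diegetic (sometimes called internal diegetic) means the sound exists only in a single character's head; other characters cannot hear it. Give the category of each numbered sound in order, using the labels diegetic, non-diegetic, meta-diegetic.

Sound (1): nothing in the car park produces it and the characters don't hear it — pure soundtrack, so non-diegetic.
(2) is meta-diegetic: a remembered line, private to Teodor — not present in the room, not audible to Anders.
(3) is diegetic: the sound comes from a chair physically present in the location.
(4) Teodor alone 'hears' it — an imagined sound, not present in the space → meta-diegetic.

non-diegetic, meta-diegetic, diegetic, meta-diegetic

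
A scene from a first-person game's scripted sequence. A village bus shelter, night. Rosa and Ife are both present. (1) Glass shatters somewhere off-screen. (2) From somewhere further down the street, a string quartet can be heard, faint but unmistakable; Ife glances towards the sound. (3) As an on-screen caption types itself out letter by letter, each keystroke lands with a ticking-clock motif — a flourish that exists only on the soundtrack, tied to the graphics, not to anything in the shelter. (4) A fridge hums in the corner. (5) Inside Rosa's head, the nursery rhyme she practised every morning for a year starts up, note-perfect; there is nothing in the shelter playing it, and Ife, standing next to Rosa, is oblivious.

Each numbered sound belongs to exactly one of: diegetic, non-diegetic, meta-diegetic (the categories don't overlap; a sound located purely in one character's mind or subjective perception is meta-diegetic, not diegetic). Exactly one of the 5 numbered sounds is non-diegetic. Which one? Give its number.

(1) is diegetic: the sound comes from glass physically present in the location.
(2) is diegetic: it's coming from somewhere further down the street — a location within the story world — and Ife reacts.
(3) it accompanies on-screen graphics, not anything inside the story world → non-diegetic.
Sound (4): it's the actual ambient sound of the location, so diegetic.
(5) is meta-diegetic: it lives in Rosa's subjectivity, not in the shelter.
Only (3) is non-diegetic.

3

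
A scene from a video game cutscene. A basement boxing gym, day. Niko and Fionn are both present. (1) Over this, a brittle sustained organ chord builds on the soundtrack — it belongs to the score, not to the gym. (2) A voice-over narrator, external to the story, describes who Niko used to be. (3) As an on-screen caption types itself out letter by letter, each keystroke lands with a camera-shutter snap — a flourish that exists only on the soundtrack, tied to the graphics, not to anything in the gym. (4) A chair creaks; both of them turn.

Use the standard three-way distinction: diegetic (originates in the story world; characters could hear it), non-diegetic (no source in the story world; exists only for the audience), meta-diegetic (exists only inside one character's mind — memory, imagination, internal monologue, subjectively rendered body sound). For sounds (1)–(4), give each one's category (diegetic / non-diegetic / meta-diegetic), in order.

non-diegetic, non-diegetic, non-diegetic, diegetic

Sound (1): nothing in the gym produces it and the characters don't hear it — pure soundtrack, so non-diegetic.
(2) is non-diegetic: the narrator exists outside the story world, addressing only the audience.
(3) is non-diegetic: the caption isn't part of the story world, so neither is the sound tied to it.
(4) a chair is a real object/event in the scene's world → diegetic.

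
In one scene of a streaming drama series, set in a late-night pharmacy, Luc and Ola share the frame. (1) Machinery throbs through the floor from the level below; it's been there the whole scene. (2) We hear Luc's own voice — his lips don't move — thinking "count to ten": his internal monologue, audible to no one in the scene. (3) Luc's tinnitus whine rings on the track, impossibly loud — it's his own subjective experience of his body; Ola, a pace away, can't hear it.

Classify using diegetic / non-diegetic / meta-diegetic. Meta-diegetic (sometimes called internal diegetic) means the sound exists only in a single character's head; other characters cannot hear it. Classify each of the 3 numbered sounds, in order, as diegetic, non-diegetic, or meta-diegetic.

(1) is diegetic: ambient/room sound belonging to the story's physical space.
Sound (2): Luc's thought-voice: a private mental sound no other character can hear, so meta-diegetic.
(3) it's Luc's internal bodily sensation rendered as sound; only Luc 'hears' it → meta-diegetic.

diegetic, meta-diegetic, meta-diegetic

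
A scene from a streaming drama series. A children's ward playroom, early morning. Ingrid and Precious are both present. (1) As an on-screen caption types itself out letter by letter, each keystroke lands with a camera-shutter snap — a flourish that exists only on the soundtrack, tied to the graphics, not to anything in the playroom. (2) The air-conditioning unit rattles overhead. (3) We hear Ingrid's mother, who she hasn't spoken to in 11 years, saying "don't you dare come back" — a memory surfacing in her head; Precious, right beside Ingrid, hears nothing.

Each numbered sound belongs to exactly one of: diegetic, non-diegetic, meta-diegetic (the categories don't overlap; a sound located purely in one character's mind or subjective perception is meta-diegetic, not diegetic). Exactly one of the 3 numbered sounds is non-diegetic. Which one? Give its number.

1

(1) sound married to a title/caption — outside the diegesis by definition → non-diegetic.
(2) ambient/room sound belonging to the story's physical space → diegetic.
(3) the voice is a memory playing only inside Ingrid's mind; Precious can't hear it → meta-diegetic.
Only (1) is non-diegetic.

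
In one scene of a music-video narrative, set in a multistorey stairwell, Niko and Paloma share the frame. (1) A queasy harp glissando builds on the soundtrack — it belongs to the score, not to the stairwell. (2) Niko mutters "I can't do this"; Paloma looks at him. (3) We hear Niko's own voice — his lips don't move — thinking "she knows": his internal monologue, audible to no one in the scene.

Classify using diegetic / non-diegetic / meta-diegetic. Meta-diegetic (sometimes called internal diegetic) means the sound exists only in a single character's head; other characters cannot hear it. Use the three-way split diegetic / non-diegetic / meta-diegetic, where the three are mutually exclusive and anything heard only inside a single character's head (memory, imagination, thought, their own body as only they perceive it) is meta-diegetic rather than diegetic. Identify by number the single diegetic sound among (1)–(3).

2

Sound (1): score with no on-screen or off-screen source; it exists for the audience alone, so non-diegetic.
(2) is diegetic: Niko is a character speaking aloud in the scene.
(3) internal monologue — inside Niko's mind, not spoken into the scene → meta-diegetic.
Only (2) is diegetic.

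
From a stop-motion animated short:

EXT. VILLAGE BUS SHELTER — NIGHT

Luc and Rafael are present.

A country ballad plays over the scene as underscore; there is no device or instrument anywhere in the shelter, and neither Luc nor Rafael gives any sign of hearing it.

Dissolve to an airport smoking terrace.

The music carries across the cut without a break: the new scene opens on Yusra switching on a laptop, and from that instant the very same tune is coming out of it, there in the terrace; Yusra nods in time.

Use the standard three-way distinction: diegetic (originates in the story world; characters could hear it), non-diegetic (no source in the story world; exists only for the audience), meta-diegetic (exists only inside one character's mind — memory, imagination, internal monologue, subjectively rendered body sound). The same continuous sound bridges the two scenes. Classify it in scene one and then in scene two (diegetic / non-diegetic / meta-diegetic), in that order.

Scene one: there's no in-world source anywhere and no character hears it — underscore for the audience only → non-diegetic.
Scene two: once Yusra turns on a laptop, the music has a real source in the story world and Yusra reacts to it → diegetic.

non-diegetic, diegetic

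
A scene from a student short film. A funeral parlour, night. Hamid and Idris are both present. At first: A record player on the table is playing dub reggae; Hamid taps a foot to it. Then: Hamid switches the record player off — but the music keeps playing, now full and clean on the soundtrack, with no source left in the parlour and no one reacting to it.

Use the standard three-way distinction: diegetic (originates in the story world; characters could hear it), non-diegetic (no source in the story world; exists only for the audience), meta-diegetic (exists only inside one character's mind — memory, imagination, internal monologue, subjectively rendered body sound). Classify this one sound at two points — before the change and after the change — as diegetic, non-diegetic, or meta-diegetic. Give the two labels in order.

diegetic, non-diegetic

Before the change: a record player is a real in-scene source and Hamid reacts to it → diegetic.
After the change: there is no longer any in-world source and no one can hear it — it has become underscore → non-diegetic.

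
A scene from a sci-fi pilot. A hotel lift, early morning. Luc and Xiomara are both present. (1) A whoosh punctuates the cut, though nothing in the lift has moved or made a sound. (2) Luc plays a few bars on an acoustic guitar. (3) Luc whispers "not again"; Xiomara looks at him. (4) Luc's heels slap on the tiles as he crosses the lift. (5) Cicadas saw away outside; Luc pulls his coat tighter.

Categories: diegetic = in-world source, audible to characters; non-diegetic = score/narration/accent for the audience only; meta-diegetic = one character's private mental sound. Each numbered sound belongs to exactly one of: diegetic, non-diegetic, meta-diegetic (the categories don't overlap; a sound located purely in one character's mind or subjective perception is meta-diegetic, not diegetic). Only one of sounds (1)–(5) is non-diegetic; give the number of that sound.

1

Sound (1): nothing in the scene produces it; it's an accent added for the audience, so non-diegetic.
(2) is diegetic: the instrument and the performer are both in the scene.
(3) is diegetic: Luc is a character speaking aloud in the scene.
(4) a character's body making contact with the set — an in-world sound → diegetic.
Sound (5): cicadas is part of the location's real environment, so diegetic.
Only (1) is non-diegetic.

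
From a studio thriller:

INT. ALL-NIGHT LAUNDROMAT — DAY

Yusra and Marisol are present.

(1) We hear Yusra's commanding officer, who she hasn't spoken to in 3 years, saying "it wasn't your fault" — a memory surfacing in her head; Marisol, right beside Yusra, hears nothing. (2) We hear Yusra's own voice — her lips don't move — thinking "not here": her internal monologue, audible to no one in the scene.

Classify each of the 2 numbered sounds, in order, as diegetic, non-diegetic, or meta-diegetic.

Sound (1): the voice is a memory playing only inside Yusra's mind; Marisol can't hear it, so meta-diegetic.
Sound (2): it's Yusra's unspoken thought, heard only by the audience via her subjectivity, so meta-diegetic.

meta-diegetic, meta-diegetic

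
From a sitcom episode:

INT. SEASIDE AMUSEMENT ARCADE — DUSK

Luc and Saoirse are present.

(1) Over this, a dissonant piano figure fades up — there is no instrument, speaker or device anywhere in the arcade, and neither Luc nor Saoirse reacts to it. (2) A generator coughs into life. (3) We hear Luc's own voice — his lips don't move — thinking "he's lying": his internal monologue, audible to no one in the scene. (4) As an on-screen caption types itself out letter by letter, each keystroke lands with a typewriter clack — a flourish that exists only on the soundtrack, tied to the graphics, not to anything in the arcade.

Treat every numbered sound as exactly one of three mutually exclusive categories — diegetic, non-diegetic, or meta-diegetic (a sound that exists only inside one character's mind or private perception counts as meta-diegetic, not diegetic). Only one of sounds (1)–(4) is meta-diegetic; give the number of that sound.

(1) score with no on-screen or off-screen source; it exists for the audience alone → non-diegetic.
(2) is diegetic: a generator is a real object/event in the scene's world.
(3) Luc's thought-voice: a private mental sound no other character can hear → meta-diegetic.
(4) is non-diegetic: sound married to a title/caption — outside the diegesis by definition.
Only (3) is meta-diegetic.

3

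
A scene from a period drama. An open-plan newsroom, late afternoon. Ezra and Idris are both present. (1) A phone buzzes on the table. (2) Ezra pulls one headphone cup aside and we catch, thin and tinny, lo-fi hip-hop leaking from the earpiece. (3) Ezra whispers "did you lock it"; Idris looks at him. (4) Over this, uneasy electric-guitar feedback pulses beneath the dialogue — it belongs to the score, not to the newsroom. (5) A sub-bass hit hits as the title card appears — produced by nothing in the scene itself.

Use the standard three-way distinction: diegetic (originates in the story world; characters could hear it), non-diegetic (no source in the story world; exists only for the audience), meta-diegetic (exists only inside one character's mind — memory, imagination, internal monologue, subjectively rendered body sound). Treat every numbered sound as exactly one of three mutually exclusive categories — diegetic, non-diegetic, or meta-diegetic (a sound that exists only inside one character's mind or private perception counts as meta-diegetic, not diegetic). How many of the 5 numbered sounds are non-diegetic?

Sound (1): the sound comes from a phone physically present in the location, so diegetic.
(2) the headphones are an on-screen source → diegetic.
(3) on-screen dialogue — Ezra speaks and Idris is there to hear → diegetic.
Sound (4): it has no source in the story world and no character can hear it — it's underscore, so non-diegetic.
(5) nothing in the scene produces it; it's an accent added for the audience → non-diegetic.
So 2 of the 5 are non-diegetic: (4), (5).

2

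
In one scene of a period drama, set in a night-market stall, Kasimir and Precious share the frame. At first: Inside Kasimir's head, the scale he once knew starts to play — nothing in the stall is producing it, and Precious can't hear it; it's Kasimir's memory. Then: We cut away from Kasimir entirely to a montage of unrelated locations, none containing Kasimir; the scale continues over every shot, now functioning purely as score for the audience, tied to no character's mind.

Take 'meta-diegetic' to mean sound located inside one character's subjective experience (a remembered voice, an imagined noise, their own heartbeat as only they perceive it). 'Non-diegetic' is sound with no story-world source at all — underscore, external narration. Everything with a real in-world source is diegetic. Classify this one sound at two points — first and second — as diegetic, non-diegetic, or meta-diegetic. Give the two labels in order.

First: the music lives inside Kasimir's mind alone; Precious can't hear it → meta-diegetic.
Second: once it plays over shots Kasimir isn't in, detached from any character's subjectivity, it's conventional underscore → non-diegetic.

meta-diegetic, non-diegetic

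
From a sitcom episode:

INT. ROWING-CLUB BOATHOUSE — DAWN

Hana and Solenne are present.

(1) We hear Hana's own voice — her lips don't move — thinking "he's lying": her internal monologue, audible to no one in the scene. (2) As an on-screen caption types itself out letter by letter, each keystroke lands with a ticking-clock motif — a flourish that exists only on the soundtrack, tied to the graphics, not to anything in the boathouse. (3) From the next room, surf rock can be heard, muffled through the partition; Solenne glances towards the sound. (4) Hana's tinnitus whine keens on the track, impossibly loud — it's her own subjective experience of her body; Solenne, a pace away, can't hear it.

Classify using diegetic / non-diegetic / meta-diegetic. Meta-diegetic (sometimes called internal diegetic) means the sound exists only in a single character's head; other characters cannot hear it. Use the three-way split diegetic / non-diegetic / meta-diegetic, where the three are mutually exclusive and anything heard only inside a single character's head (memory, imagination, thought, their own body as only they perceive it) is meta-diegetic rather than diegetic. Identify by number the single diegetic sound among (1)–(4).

(1) it's Hana's unspoken thought, heard only by the audience via her subjectivity → meta-diegetic.
(2) is non-diegetic: it accompanies on-screen graphics, not anything inside the story world.
Sound (3): the music has an off-screen but real-world source and a character hears it, so diegetic.
Sound (4): it's Hana's internal bodily sensation rendered as sound; only Hana 'hears' it, so meta-diegetic.
Only (3) is diegetic.

3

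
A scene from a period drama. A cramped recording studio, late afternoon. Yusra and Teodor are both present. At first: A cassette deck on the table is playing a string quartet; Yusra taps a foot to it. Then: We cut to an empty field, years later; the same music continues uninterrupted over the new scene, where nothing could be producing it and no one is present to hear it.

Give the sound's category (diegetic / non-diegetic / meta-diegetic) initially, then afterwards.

diegetic, non-diegetic

Initially: a cassette deck is a real in-scene source and Yusra reacts to it → diegetic.
Afterwards: there is no longer any in-world source and no one can hear it — it has become underscore → non-diegetic.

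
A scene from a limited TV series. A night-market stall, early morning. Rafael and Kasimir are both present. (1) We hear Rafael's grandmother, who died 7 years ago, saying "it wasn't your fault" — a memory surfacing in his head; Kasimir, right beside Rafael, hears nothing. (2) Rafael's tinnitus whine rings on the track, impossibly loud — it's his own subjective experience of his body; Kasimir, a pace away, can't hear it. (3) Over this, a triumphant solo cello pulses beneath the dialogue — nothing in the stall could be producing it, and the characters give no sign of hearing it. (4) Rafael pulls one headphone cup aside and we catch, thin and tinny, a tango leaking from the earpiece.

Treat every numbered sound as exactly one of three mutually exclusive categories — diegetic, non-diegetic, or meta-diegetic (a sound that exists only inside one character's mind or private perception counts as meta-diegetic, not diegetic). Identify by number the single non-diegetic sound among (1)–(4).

3

(1) the voice is a memory playing only inside Rafael's mind; Kasimir can't hear it → meta-diegetic.
Sound (2): it's Rafael's internal bodily sensation rendered as sound; only Rafael 'hears' it, so meta-diegetic.
(3) is non-diegetic: nothing in the stall produces it and the characters don't hear it — pure soundtrack.
(4) the headphones are an on-screen source → diegetic.
Only (3) is non-diegetic.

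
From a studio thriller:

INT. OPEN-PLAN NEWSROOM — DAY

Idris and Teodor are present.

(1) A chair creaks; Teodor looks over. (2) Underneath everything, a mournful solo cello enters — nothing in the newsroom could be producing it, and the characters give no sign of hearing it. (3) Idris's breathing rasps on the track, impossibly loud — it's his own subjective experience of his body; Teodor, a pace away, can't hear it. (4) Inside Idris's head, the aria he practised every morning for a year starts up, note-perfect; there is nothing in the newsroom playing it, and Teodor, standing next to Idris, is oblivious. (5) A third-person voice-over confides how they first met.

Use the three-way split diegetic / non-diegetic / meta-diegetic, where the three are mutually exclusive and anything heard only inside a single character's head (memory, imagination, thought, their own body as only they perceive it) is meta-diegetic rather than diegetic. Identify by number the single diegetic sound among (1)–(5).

1

Sound (1): an in-world source (a chair); characters could hear it, so diegetic.
(2) nothing in the newsroom produces it and the characters don't hear it — pure soundtrack → non-diegetic.
Sound (3): point-of-audition from inside Idris's body; not a sound in the room, so meta-diegetic.
(4) is meta-diegetic: the music is a memory playing inside Idris's mind alone; no real-world source, Teodor can't hear it.
Sound (5): external voice-over — not a character, not heard by anyone in the scene, so non-diegetic.
Only (1) is diegetic.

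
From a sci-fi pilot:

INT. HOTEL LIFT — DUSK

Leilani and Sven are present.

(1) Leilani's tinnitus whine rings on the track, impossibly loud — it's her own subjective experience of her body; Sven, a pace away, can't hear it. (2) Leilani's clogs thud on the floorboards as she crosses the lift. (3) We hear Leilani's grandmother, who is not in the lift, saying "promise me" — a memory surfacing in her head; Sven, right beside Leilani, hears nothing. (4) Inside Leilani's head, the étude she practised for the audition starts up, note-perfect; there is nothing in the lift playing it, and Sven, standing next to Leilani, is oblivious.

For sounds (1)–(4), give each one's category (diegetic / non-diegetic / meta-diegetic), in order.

meta-diegetic, diegetic, meta-diegetic, meta-diegetic

(1) is meta-diegetic: a subjective body sound — Leilani's private perception, inaudible to Sven.
Sound (2): a character's body making contact with the set — an in-world sound, so diegetic.
(3) is meta-diegetic: the voice is a memory playing only inside Leilani's mind; Sven can't hear it.
Sound (4): remembered music, private to Leilani — Sven is oblivious because it isn't in the room, so meta-diegetic.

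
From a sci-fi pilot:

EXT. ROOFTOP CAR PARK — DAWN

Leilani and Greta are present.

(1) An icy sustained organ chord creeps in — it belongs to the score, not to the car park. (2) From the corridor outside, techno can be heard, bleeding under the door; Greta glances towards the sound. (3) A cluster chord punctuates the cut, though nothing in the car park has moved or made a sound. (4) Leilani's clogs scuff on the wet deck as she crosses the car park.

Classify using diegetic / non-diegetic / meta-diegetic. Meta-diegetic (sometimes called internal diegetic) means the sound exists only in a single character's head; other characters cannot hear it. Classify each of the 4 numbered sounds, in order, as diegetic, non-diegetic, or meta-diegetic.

(1) it has no source in the story world and no character can hear it — it's underscore → non-diegetic.
(2) the music has an off-screen but real-world source and a character hears it → diegetic.
Sound (3): nothing in the scene produces it; it's an accent added for the audience, so non-diegetic.
(4) is diegetic: Leilani's footsteps are produced in the story world.

non-diegetic, diegetic, non-diegetic, diegetic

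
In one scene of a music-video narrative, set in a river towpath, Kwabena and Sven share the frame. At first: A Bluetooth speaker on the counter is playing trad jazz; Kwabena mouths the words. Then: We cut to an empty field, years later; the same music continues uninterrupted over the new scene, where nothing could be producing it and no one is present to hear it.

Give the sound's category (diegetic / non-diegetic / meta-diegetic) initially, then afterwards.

diegetic, non-diegetic

Initially: a Bluetooth speaker is a real in-scene source and Kwabena reacts to it → diegetic.
Afterwards: there is no longer any in-world source and no one can hear it — it has become underscore → non-diegetic.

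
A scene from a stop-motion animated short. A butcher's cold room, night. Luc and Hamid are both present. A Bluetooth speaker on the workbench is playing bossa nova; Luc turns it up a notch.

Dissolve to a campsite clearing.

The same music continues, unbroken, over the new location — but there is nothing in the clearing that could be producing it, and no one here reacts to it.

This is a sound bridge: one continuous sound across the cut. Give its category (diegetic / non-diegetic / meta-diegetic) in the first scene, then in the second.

diegetic, non-diegetic

Scene one: a Bluetooth speaker is an on-screen source and Luc reacts to it → diegetic.
Scene two: there is no source in the clearing and no one hears it — it's now underscore → non-diegetic.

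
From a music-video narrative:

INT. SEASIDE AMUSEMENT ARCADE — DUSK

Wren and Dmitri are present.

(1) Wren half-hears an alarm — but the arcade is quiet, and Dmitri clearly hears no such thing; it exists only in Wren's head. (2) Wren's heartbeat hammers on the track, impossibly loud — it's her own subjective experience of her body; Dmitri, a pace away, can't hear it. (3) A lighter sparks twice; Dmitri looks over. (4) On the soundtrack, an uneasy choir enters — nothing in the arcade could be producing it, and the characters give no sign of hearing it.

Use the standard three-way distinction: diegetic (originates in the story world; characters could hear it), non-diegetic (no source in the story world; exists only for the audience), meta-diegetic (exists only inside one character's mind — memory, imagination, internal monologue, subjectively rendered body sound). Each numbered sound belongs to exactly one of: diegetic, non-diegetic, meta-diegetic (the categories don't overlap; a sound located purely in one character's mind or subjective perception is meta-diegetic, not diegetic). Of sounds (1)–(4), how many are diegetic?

1

(1) is meta-diegetic: Wren alone 'hears' it — an imagined sound, not present in the space.
Sound (2): point-of-audition from inside Wren's body; not a sound in the room, so meta-diegetic.
(3) is diegetic: the sound comes from a lighter physically present in the location.
Sound (4): it has no source in the story world and no character can hear it — it's underscore, so non-diegetic.
So 1 of the 4 is diegetic: (3).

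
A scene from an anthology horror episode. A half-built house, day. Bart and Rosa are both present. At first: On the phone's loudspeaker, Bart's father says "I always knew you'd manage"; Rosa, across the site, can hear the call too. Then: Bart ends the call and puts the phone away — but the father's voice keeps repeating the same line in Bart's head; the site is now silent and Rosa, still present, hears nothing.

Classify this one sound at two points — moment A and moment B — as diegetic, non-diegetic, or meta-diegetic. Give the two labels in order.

Moment A: the loudspeaker is an in-world source; both Bart and Rosa hear the call → diegetic.
Moment B: with the phone off, the voice continues only as Bart's private mental replay — Rosa can't hear it → meta-diegetic.

diegetic, meta-diegetic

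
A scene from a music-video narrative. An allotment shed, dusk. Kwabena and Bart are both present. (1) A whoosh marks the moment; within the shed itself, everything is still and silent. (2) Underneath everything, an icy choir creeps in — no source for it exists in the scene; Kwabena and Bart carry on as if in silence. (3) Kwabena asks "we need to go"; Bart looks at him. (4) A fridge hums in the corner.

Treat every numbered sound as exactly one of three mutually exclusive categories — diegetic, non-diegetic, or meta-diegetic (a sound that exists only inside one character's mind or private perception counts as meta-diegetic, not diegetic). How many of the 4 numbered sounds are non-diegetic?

2

(1) is non-diegetic: it's a sound-design accent with no in-world source; no one in the scene can hear it.
(2) is non-diegetic: nothing in the shed produces it and the characters don't hear it — pure soundtrack.
Sound (3): Kwabena is a character speaking aloud in the scene, so diegetic.
(4) is diegetic: ambient/room sound belonging to the story's physical space.
Non-diegetic: (1), (2) — that's 2.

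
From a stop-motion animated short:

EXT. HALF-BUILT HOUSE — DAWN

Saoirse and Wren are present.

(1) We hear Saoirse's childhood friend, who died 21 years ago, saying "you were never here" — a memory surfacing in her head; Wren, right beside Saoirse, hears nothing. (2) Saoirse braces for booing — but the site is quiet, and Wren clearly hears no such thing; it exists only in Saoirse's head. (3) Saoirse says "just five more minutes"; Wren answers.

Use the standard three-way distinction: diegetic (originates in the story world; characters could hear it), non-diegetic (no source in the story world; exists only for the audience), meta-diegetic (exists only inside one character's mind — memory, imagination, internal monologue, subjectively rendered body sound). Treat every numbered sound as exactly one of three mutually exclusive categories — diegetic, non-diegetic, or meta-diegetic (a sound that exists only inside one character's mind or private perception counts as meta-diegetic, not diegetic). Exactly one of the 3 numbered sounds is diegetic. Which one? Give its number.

3

(1) the voice is a memory playing only inside Saoirse's mind; Wren can't hear it → meta-diegetic.
(2) is meta-diegetic: the sound is imagined by Saoirse; nothing in the story world is producing it and Wren can't hear it.
Sound (3): spoken by a character present in the story world, so diegetic.
Only (3) is diegetic.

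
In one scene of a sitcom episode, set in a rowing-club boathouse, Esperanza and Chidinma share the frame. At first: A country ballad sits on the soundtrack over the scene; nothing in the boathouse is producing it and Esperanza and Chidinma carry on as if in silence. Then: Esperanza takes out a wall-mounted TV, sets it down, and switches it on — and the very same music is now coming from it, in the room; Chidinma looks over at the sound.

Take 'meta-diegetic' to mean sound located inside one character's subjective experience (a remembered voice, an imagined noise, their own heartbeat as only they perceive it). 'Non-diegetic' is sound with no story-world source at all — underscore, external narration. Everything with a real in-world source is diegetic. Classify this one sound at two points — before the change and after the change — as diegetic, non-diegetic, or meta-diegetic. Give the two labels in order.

Before the change: no in-world source exists and no character can hear it — underscore → non-diegetic.
After the change: a wall-mounted TV is now a real source in the story world and the characters hear it → diegetic.

non-diegetic, diegetic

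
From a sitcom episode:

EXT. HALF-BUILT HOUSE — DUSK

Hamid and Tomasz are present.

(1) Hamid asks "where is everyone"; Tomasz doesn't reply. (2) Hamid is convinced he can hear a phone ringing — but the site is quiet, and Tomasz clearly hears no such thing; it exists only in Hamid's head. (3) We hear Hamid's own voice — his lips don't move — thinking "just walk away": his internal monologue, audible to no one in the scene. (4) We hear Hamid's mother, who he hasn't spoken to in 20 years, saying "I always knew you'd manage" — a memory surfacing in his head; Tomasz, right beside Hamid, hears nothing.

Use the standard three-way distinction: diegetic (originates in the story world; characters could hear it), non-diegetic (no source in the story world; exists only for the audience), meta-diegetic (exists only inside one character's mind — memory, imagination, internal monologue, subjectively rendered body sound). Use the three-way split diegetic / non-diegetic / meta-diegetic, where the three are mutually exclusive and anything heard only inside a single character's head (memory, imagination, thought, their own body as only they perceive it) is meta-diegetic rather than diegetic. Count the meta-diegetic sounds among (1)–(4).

3

Sound (1): Hamid is a character speaking aloud in the scene, so diegetic.
(2) subjective to Hamid: the site is silent and Tomasz hears nothing → meta-diegetic.
Sound (3): it's Hamid's unspoken thought, heard only by the audience via his subjectivity, so meta-diegetic.
Sound (4): it's Hamid's recollection rendered as sound; the other character can't hear it, so meta-diegetic.
So 3 of the 4 are meta-diegetic: (2), (3), (4).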